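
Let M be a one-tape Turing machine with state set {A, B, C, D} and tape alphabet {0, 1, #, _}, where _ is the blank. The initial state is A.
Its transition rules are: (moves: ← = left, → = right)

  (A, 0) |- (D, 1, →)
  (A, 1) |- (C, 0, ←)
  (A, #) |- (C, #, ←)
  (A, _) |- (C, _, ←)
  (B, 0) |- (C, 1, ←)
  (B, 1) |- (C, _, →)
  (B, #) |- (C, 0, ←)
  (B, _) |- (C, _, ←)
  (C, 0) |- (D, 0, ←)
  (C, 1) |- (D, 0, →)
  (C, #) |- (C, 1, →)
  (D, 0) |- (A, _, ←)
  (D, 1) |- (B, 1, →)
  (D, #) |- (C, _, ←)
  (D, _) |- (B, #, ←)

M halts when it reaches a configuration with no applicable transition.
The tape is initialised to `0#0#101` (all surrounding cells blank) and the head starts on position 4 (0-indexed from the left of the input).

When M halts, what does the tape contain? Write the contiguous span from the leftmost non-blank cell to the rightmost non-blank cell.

0#0001

A | 0#0#[1]01_   read 1 → write 0, move ←, go to C
C | 0#0[#]001_   read # → write 1, move →, go to C
C | 0#01[0]01_   read 0 → write 0, move ←, go to D
D | 0#0[1]001_   read 1 → write 1, move →, go to B
B | 0#01[0]01_   read 0 → write 1, move ←, go to C
C | 0#0[1]101_   read 1 → write 0, move →, go to D
D | 0#00[1]01_   read 1 → write 1, move →, go to B
B | 0#001[0]1_   read 0 → write 1, move ←, go to C
C | 0#00[1]11_   read 1 → write 0, move →, go to D
D | 0#000[1]1_   read 1 → write 1, move →, go to B
B | 0#0001[1]_   read 1 → write _, move →, go to C
C | 0#0001_[_]
The non-blank tape span at halt is 0#0001.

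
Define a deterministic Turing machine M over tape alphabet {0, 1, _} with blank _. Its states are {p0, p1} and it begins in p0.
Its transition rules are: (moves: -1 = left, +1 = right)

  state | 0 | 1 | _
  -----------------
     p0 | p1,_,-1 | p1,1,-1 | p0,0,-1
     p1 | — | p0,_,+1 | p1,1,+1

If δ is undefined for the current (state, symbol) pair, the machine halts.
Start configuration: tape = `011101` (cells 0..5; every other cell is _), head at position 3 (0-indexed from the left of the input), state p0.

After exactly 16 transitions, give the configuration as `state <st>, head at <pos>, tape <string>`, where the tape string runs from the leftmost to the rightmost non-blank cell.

state=p0 head=3 tape=011[1]01_   (p0,1)→(p1,1,-1)
state=p1 head=2 tape=01[1]101_   (p1,1)→(p0,_,+1)
state=p0 head=3 tape=01_[1]01_   (p0,1)→(p1,1,-1)
state=p1 head=2 tape=01[_]101_   (p1,_)→(p1,1,+1)
state=p1 head=3 tape=011[1]01_   (p1,1)→(p0,_,+1)
state=p0 head=4 tape=011_[0]1_   (p0,0)→(p1,_,-1)
state=p1 head=3 tape=011[_]_1_   (p1,_)→(p1,1,+1)
state=p1 head=4 tape=0111[_]1_   (p1,_)→(p1,1,+1)
state=p1 head=5 tape=01111[1]_   (p1,1)→(p0,_,+1)
state=p0 head=6 tape=01111_[_]   (p0,_)→(p0,0,-1)
state=p0 head=5 tape=01111[_]0   (p0,_)→(p0,0,-1)
state=p0 head=4 tape=0111[1]00   (p0,1)→(p1,1,-1)
state=p1 head=3 tape=011[1]100   (p1,1)→(p0,_,+1)
state=p0 head=4 tape=011_[1]00   (p0,1)→(p1,1,-1)
state=p1 head=3 tape=011[_]100   (p1,_)→(p1,1,+1)
state=p1 head=4 tape=0111[1]00   (p1,1)→(p0,_,+1)
state=p0 head=5 tape=0111_[0]0
After 16 steps: state p0, head at 5, tape 0111_00.

state p0, head at 5, tape 0111_00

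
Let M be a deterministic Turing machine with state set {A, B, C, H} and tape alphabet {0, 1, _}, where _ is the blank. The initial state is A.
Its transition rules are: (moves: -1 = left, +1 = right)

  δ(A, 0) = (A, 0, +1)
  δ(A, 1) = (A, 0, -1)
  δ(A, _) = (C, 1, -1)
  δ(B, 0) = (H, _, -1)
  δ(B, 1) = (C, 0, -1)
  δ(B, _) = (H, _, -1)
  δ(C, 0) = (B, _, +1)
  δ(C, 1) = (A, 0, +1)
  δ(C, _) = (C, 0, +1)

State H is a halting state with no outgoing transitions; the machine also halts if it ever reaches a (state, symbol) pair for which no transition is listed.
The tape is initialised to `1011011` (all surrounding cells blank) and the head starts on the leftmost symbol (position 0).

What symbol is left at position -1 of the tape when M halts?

0

state=A head=0 tape=__[1]011011__   (A,1)→(A,0,-1)
state=A head=-1 tape=_[_]0011011__   (A,_)→(C,1,-1)
state=C head=-2 tape=[_]10011011__   (C,_)→(C,0,+1)
state=C head=-1 tape=0[1]0011011__   (C,1)→(A,0,+1)
state=A head=0 tape=00[0]011011__   (A,0)→(A,0,+1)
state=A head=1 tape=000[0]11011__   (A,0)→(A,0,+1)
state=A head=2 tape=0000[1]1011__   (A,1)→(A,0,-1)
state=A head=1 tape=000[0]01011__   (A,0)→(A,0,+1)
state=A head=2 tape=0000[0]1011__   (A,0)→(A,0,+1)
state=A head=3 tape=00000[1]011__   (A,1)→(A,0,-1)
state=A head=2 tape=0000[0]0011__   (A,0)→(A,0,+1)
state=A head=3 tape=00000[0]011__   (A,0)→(A,0,+1)
state=A head=4 tape=000000[0]11__   (A,0)→(A,0,+1)
state=A head=5 tape=0000000[1]1__   (A,1)→(A,0,-1)
state=A head=4 tape=000000[0]01__   (A,0)→(A,0,+1)
state=A head=5 tape=0000000[0]1__   (A,0)→(A,0,+1)
state=A head=6 tape=00000000[1]__   (A,1)→(A,0,-1)
state=A head=5 tape=0000000[0]0__   (A,0)→(A,0,+1)
state=A head=6 tape=00000000[0]__   (A,0)→(A,0,+1)
state=A head=7 tape=000000000[_]_   (A,_)→(C,1,-1)
state=C head=6 tape=00000000[0]1_   (C,0)→(B,_,+1)
state=B head=7 tape=00000000_[1]_   (B,1)→(C,0,-1)
state=C head=6 tape=00000000[_]0_   (C,_)→(C,0,+1)
state=C head=7 tape=000000000[0]_   (C,0)→(B,_,+1)
state=B head=8 tape=000000000_[_]   (B,_)→(H,_,-1)
state=H head=7 tape=000000000[_]_
Cell -1 holds 0 when M halts.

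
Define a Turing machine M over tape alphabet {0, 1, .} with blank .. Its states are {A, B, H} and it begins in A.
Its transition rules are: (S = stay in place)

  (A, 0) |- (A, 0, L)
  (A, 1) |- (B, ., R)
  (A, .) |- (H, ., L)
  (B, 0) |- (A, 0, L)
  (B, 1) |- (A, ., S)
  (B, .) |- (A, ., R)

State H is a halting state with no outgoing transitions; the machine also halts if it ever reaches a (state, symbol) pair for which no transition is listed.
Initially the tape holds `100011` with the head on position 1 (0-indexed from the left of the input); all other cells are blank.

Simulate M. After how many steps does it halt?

4

A | .1[0]0011   read 0 → write 0, move L, go to A
A | .[1]00011   read 1 → write ., move R, go to B
B | ..[0]0011   read 0 → write 0, move L, go to A
A | .[.]00011   read . → write ., move L, go to H
H | [.].00011
M halts after 4 transitions.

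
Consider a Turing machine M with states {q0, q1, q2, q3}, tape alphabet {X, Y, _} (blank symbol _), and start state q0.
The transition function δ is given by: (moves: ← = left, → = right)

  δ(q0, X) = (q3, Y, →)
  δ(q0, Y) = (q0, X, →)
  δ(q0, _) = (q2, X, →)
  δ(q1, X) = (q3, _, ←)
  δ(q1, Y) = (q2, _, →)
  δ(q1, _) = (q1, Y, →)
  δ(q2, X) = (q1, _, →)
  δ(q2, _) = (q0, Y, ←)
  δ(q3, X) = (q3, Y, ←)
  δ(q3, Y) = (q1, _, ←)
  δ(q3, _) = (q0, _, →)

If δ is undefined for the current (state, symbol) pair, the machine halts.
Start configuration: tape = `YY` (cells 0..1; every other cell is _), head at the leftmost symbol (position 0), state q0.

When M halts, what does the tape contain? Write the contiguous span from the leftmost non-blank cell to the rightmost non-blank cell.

q0 | [Y]Y__   read Y → write X, move →, go to q0
q0 | X[Y]__   read Y → write X, move →, go to q0
q0 | XX[_]_   read _ → write X, move →, go to q2
q2 | XXX[_]   read _ → write Y, move ←, go to q0
q0 | XX[X]Y   read X → write Y, move →, go to q3
q3 | XXY[Y]   read Y → write _, move ←, go to q1
q1 | XX[Y]_   read Y → write _, move →, go to q2
q2 | XX_[_]   read _ → write Y, move ←, go to q0
q0 | XX[_]Y   read _ → write X, move →, go to q2
q2 | XXX[Y]
The non-blank tape span at halt is XXXY.

XXXY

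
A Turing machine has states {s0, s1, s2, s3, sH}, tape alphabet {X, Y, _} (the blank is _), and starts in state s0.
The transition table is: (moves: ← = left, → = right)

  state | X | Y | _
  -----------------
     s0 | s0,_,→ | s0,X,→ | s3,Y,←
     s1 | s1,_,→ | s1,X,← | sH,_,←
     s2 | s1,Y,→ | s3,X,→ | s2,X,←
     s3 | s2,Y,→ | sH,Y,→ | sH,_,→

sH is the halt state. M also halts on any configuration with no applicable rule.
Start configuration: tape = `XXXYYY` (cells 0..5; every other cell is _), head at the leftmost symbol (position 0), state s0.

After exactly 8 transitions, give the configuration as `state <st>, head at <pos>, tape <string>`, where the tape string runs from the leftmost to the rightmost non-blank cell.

state s2, head at 6, tape XXYY

state=s0 head=0 tape=[X]XXYYY_   (s0,X)→(s0,_,→)
state=s0 head=1 tape=_[X]XYYY_   (s0,X)→(s0,_,→)
state=s0 head=2 tape=__[X]YYY_   (s0,X)→(s0,_,→)
state=s0 head=3 tape=___[Y]YY_   (s0,Y)→(s0,X,→)
state=s0 head=4 tape=___X[Y]Y_   (s0,Y)→(s0,X,→)
state=s0 head=5 tape=___XX[Y]_   (s0,Y)→(s0,X,→)
state=s0 head=6 tape=___XXX[_]   (s0,_)→(s3,Y,←)
state=s3 head=5 tape=___XX[X]Y   (s3,X)→(s2,Y,→)
state=s2 head=6 tape=___XXY[Y]
After 8 steps: state s2, head at 6, tape XXYY.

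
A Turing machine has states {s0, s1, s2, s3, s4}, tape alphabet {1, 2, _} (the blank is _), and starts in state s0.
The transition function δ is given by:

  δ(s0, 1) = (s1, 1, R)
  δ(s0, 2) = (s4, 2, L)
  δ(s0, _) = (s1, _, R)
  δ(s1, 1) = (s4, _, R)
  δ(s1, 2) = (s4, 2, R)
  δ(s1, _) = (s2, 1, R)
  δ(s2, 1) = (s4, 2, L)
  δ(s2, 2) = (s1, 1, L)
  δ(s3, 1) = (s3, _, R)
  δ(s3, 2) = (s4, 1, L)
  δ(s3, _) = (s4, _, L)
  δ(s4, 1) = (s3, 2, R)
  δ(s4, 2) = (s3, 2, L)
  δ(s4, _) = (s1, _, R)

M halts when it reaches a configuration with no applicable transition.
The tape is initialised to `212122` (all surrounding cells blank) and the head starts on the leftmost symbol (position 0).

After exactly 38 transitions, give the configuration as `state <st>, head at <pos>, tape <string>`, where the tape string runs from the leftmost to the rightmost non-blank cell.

state=s0 head=0 tape=_[2]12122_   (s0,2)→(s4,2,L)
state=s4 head=-1 tape=[_]212122_   (s4,_)→(s1,_,R)
state=s1 head=0 tape=_[2]12122_   (s1,2)→(s4,2,R)
state=s4 head=1 tape=_2[1]2122_   (s4,1)→(s3,2,R)
state=s3 head=2 tape=_22[2]122_   (s3,2)→(s4,1,L)
state=s4 head=1 tape=_2[2]1122_   (s4,2)→(s3,2,L)
state=s3 head=0 tape=_[2]21122_   (s3,2)→(s4,1,L)
state=s4 head=-1 tape=[_]121122_   (s4,_)→(s1,_,R)
state=s1 head=0 tape=_[1]21122_   (s1,1)→(s4,_,R)
state=s4 head=1 tape=__[2]1122_   (s4,2)→(s3,2,L)
state=s3 head=0 tape=_[_]21122_   (s3,_)→(s4,_,L)
state=s4 head=-1 tape=[_]_21122_   (s4,_)→(s1,_,R)
state=s1 head=0 tape=_[_]21122_   (s1,_)→(s2,1,R)
state=s2 head=1 tape=_1[2]1122_   (s2,2)→(s1,1,L)
state=s1 head=0 tape=_[1]11122_   (s1,1)→(s4,_,R)
state=s4 head=1 tape=__[1]1122_   (s4,1)→(s3,2,R)
state=s3 head=2 tape=__2[1]122_   (s3,1)→(s3,_,R)
state=s3 head=3 tape=__2_[1]22_   (s3,1)→(s3,_,R)
state=s3 head=4 tape=__2__[2]2_   (s3,2)→(s4,1,L)
state=s4 head=3 tape=__2_[_]12_   (s4,_)→(s1,_,R)
state=s1 head=4 tape=__2__[1]2_   (s1,1)→(s4,_,R)
state=s4 head=5 tape=__2___[2]_   (s4,2)→(s3,2,L)
state=s3 head=4 tape=__2__[_]2_   (s3,_)→(s4,_,L)
state=s4 head=3 tape=__2_[_]_2_   (s4,_)→(s1,_,R)
state=s1 head=4 tape=__2__[_]2_   (s1,_)→(s2,1,R)
state=s2 head=5 tape=__2__1[2]_   (s2,2)→(s1,1,L)
state=s1 head=4 tape=__2__[1]1_   (s1,1)→(s4,_,R)
state=s4 head=5 tape=__2___[1]_   (s4,1)→(s3,2,R)
state=s3 head=6 tape=__2___2[_]   (s3,_)→(s4,_,L)
state=s4 head=5 tape=__2___[2]_   (s4,2)→(s3,2,L)
state=s3 head=4 tape=__2__[_]2_   (s3,_)→(s4,_,L)
state=s4 head=3 tape=__2_[_]_2_   (s4,_)→(s1,_,R)
state=s1 head=4 tape=__2__[_]2_   (s1,_)→(s2,1,R)
state=s2 head=5 tape=__2__1[2]_   (s2,2)→(s1,1,L)
state=s1 head=4 tape=__2__[1]1_   (s1,1)→(s4,_,R)
state=s4 head=5 tape=__2___[1]_   (s4,1)→(s3,2,R)
state=s3 head=6 tape=__2___2[_]   (s3,_)→(s4,_,L)
state=s4 head=5 tape=__2___[2]_   (s4,2)→(s3,2,L)
state=s3 head=4 tape=__2__[_]2_
After 38 steps: state s3, head at 4, tape 2___2.

state s3, head at 4, tape 2___2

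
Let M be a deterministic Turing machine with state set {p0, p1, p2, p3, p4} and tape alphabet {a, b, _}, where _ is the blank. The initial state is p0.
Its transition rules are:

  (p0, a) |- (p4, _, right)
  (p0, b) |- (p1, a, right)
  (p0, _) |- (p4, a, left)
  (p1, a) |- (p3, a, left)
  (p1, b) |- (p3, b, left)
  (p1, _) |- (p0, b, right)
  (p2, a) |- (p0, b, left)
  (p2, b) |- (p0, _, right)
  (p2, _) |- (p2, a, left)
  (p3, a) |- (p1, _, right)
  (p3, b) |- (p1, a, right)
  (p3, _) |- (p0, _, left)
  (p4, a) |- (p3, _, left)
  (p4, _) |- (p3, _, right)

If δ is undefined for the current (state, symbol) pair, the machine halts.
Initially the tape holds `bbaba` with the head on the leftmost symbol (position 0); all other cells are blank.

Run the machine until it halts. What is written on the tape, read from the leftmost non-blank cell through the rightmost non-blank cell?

ab_ba

p0 | __[b]baba   read b → write a, move right, go to p1
p1 | __a[b]aba   read b → write b, move left, go to p3
p3 | __[a]baba   read a → write _, move right, go to p1
p1 | ___[b]aba   read b → write b, move left, go to p3
p3 | __[_]baba   read _ → write _, move left, go to p0
p0 | _[_]_baba   read _ → write a, move left, go to p4
p4 | [_]a_baba   read _ → write _, move right, go to p3
p3 | _[a]_baba   read a → write _, move right, go to p1
p1 | __[_]baba   read _ → write b, move right, go to p0
p0 | __b[b]aba   read b → write a, move right, go to p1
p1 | __ba[a]ba   read a → write a, move left, go to p3
p3 | __b[a]aba   read a → write _, move right, go to p1
p1 | __b_[a]ba   read a → write a, move left, go to p3
p3 | __b[_]aba   read _ → write _, move left, go to p0
p0 | __[b]_aba   read b → write a, move right, go to p1
p1 | __a[_]aba   read _ → write b, move right, go to p0
p0 | __ab[a]ba   read a → write _, move right, go to p4
p4 | __ab_[b]a
The non-blank tape span at halt is ab_ba.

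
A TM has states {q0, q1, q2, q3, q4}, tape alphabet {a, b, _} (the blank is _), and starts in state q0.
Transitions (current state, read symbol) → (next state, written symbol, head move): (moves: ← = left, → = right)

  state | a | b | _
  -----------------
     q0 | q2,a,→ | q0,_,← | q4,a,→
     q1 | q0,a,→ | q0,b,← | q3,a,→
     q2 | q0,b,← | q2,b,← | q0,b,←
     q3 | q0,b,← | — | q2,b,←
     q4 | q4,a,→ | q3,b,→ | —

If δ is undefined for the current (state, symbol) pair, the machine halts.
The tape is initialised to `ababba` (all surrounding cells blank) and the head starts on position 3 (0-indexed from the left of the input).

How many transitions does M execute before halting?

q0 | _aba[b]ba   read b → write _, move ←, go to q0
q0 | _ab[a]_ba   read a → write a, move →, go to q2
q2 | _aba[_]ba   read _ → write b, move ←, go to q0
q0 | _ab[a]bba   read a → write a, move →, go to q2
q2 | _aba[b]ba   read b → write b, move ←, go to q2
q2 | _ab[a]bba   read a → write b, move ←, go to q0
q0 | _a[b]bbba   read b → write _, move ←, go to q0
q0 | _[a]_bbba   read a → write a, move →, go to q2
q2 | _a[_]bbba   read _ → write b, move ←, go to q0
q0 | _[a]bbbba   read a → write a, move →, go to q2
q2 | _a[b]bbba   read b → write b, move ←, go to q2
q2 | _[a]bbbba   read a → write b, move ←, go to q0
q0 | [_]bbbbba   read _ → write a, move →, go to q4
q4 | a[b]bbbba   read b → write b, move →, go to q3
q3 | ab[b]bbba
M halts after 14 transitions.

14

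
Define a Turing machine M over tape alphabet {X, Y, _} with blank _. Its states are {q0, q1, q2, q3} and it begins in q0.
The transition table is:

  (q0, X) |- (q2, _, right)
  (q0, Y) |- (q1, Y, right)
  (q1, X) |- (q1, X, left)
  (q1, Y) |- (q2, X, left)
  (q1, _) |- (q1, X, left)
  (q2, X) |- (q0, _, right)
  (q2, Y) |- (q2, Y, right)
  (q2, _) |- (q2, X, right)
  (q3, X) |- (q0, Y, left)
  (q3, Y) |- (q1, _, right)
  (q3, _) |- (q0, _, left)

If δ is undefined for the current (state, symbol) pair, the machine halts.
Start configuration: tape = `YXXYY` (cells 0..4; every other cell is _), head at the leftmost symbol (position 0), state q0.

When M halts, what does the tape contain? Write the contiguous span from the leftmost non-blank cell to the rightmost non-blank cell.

q0 | _[Y]XXYY_   read Y → write Y, move right, go to q1
q1 | _Y[X]XYY_   read X → write X, move left, go to q1
q1 | _[Y]XXYY_   read Y → write X, move left, go to q2
q2 | [_]XXXYY_   read _ → write X, move right, go to q2
q2 | X[X]XXYY_   read X → write _, move right, go to q0
q0 | X_[X]XYY_   read X → write _, move right, go to q2
q2 | X__[X]YY_   read X → write _, move right, go to q0
q0 | X___[Y]Y_   read Y → write Y, move right, go to q1
q1 | X___Y[Y]_   read Y → write X, move left, go to q2
q2 | X___[Y]X_   read Y → write Y, move right, go to q2
q2 | X___Y[X]_   read X → write _, move right, go to q0
q0 | X___Y_[_]
The non-blank tape span at halt is X___Y.

X___Y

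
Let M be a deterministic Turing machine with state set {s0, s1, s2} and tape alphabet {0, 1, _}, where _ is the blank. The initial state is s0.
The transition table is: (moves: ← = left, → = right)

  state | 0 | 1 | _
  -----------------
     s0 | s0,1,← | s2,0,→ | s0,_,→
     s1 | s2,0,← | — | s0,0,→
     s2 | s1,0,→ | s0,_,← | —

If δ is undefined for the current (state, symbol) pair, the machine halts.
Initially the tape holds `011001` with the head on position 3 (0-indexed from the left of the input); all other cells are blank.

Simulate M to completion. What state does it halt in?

s0 | _011[0]01   read 0 → write 1, move ←, go to s0
s0 | _01[1]101   read 1 → write 0, move →, go to s2
s2 | _010[1]01   read 1 → write _, move ←, go to s0
s0 | _01[0]_01   read 0 → write 1, move ←, go to s0
s0 | _0[1]1_01   read 1 → write 0, move →, go to s2
s2 | _00[1]_01   read 1 → write _, move ←, go to s0
s0 | _0[0]__01   read 0 → write 1, move ←, go to s0
s0 | _[0]1__01   read 0 → write 1, move ←, go to s0
s0 | [_]11__01   read _ → write _, move →, go to s0
s0 | _[1]1__01   read 1 → write 0, move →, go to s2
s2 | _0[1]__01   read 1 → write _, move ←, go to s0
s0 | _[0]___01   read 0 → write 1, move ←, go to s0
s0 | [_]1___01   read _ → write _, move →, go to s0
s0 | _[1]___01   read 1 → write 0, move →, go to s2
s2 | _0[_]__01
No transition is defined for (s2, _); M halts in state s2.

s2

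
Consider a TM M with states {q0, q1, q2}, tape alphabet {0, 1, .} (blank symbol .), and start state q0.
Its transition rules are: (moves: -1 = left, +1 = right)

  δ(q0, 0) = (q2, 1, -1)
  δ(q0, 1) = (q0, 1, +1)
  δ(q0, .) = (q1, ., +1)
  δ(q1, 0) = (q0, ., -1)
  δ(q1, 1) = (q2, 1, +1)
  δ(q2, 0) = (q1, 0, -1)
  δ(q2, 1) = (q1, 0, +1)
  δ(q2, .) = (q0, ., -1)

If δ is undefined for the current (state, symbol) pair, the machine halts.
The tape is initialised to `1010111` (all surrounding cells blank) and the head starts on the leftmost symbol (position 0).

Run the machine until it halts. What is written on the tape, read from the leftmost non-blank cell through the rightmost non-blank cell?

state=q0 head=0 tape=[1]010111..   (q0,1)→(q0,1,+1)
state=q0 head=1 tape=1[0]10111..   (q0,0)→(q2,1,-1)
state=q2 head=0 tape=[1]110111..   (q2,1)→(q1,0,+1)
state=q1 head=1 tape=0[1]10111..   (q1,1)→(q2,1,+1)
state=q2 head=2 tape=01[1]0111..   (q2,1)→(q1,0,+1)
state=q1 head=3 tape=010[0]111..   (q1,0)→(q0,.,-1)
state=q0 head=2 tape=01[0].111..   (q0,0)→(q2,1,-1)
state=q2 head=1 tape=0[1]1.111..   (q2,1)→(q1,0,+1)
state=q1 head=2 tape=00[1].111..   (q1,1)→(q2,1,+1)
state=q2 head=3 tape=001[.]111..   (q2,.)→(q0,.,-1)
state=q0 head=2 tape=00[1].111..   (q0,1)→(q0,1,+1)
state=q0 head=3 tape=001[.]111..   (q0,.)→(q1,.,+1)
state=q1 head=4 tape=001.[1]11..   (q1,1)→(q2,1,+1)
state=q2 head=5 tape=001.1[1]1..   (q2,1)→(q1,0,+1)
state=q1 head=6 tape=001.10[1]..   (q1,1)→(q2,1,+1)
state=q2 head=7 tape=001.101[.].   (q2,.)→(q0,.,-1)
state=q0 head=6 tape=001.10[1]..   (q0,1)→(q0,1,+1)
state=q0 head=7 tape=001.101[.].   (q0,.)→(q1,.,+1)
state=q1 head=8 tape=001.101.[.]
The non-blank tape span at halt is 001.101.

001.101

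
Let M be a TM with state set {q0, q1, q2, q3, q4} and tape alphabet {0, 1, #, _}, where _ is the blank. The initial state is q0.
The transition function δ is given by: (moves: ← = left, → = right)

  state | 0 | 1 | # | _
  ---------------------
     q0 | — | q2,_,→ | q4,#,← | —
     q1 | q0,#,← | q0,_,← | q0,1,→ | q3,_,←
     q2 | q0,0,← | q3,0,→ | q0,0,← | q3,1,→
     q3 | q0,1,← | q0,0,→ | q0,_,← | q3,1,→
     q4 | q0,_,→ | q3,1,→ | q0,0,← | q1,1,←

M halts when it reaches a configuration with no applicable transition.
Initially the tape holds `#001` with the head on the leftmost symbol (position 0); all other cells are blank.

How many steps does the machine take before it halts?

19

q0 | ___[#]001   read # → write #, move ←, go to q4
q4 | __[_]#001   read _ → write 1, move ←, go to q1
q1 | _[_]1#001   read _ → write _, move ←, go to q3
q3 | [_]_1#001   read _ → write 1, move →, go to q3
q3 | 1[_]1#001   read _ → write 1, move →, go to q3
q3 | 11[1]#001   read 1 → write 0, move →, go to q0
q0 | 110[#]001   read # → write #, move ←, go to q4
q4 | 11[0]#001   read 0 → write _, move →, go to q0
q0 | 11_[#]001   read # → write #, move ←, go to q4
q4 | 11[_]#001   read _ → write 1, move ←, go to q1
q1 | 1[1]1#001   read 1 → write _, move ←, go to q0
q0 | [1]_1#001   read 1 → write _, move →, go to q2
q2 | _[_]1#001   read _ → write 1, move →, go to q3
q3 | _1[1]#001   read 1 → write 0, move →, go to q0
q0 | _10[#]001   read # → write #, move ←, go to q4
q4 | _1[0]#001   read 0 → write _, move →, go to q0
q0 | _1_[#]001   read # → write #, move ←, go to q4
q4 | _1[_]#001   read _ → write 1, move ←, go to q1
q1 | _[1]1#001   read 1 → write _, move ←, go to q0
q0 | [_]_1#001
M halts after 19 transitions.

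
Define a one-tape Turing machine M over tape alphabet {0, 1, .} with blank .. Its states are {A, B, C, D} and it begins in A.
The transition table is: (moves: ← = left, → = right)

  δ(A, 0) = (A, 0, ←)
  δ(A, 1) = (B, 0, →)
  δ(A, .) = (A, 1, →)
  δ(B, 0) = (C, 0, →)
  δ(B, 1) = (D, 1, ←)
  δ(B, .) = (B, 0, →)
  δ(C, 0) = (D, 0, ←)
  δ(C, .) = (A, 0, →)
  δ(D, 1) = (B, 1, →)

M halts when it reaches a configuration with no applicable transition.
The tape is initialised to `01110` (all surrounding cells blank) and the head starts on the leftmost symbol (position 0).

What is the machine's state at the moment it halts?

state=A head=0 tape=.[0]1110   (A,0)→(A,0,←)
state=A head=-1 tape=[.]01110   (A,.)→(A,1,→)
state=A head=0 tape=1[0]1110   (A,0)→(A,0,←)
state=A head=-1 tape=[1]01110   (A,1)→(B,0,→)
state=B head=0 tape=0[0]1110   (B,0)→(C,0,→)
state=C head=1 tape=00[1]110
No transition is defined for (C, 1); M halts in state C.

C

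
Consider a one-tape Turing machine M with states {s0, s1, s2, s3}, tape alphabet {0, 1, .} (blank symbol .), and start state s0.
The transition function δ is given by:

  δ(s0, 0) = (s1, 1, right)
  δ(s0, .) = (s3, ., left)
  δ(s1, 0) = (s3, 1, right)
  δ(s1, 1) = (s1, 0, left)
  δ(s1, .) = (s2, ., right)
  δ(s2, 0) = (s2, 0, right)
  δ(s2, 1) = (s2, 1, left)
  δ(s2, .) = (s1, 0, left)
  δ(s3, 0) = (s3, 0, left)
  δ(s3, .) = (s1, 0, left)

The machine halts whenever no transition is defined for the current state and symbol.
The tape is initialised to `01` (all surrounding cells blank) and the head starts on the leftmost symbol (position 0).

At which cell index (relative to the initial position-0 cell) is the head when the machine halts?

1

s0 | .[0]1.   read 0 → write 1, move right, go to s1
s1 | .1[1].   read 1 → write 0, move left, go to s1
s1 | .[1]0.   read 1 → write 0, move left, go to s1
s1 | [.]00.   read . → write ., move right, go to s2
s2 | .[0]0.   read 0 → write 0, move right, go to s2
s2 | .0[0].   read 0 → write 0, move right, go to s2
s2 | .00[.]   read . → write 0, move left, go to s1
s1 | .0[0]0   read 0 → write 1, move right, go to s3
s3 | .01[0]   read 0 → write 0, move left, go to s3
s3 | .0[1]0
At halt the head is at cell 1.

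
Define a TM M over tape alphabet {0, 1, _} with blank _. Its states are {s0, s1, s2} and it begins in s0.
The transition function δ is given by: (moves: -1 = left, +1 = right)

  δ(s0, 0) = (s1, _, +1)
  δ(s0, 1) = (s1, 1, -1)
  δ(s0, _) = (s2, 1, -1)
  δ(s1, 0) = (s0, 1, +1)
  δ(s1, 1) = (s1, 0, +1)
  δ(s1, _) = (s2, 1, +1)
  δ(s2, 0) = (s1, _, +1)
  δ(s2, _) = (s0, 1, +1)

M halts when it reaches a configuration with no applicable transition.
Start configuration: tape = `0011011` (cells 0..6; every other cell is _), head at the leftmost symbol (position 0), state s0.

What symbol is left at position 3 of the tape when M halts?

0

state=s0 head=0 tape=[0]011011___   (s0,0)→(s1,_,+1)
state=s1 head=1 tape=_[0]11011___   (s1,0)→(s0,1,+1)
state=s0 head=2 tape=_1[1]1011___   (s0,1)→(s1,1,-1)
state=s1 head=1 tape=_[1]11011___   (s1,1)→(s1,0,+1)
state=s1 head=2 tape=_0[1]1011___   (s1,1)→(s1,0,+1)
state=s1 head=3 tape=_00[1]011___   (s1,1)→(s1,0,+1)
state=s1 head=4 tape=_000[0]11___   (s1,0)→(s0,1,+1)
state=s0 head=5 tape=_0001[1]1___   (s0,1)→(s1,1,-1)
state=s1 head=4 tape=_000[1]11___   (s1,1)→(s1,0,+1)
state=s1 head=5 tape=_0000[1]1___   (s1,1)→(s1,0,+1)
state=s1 head=6 tape=_00000[1]___   (s1,1)→(s1,0,+1)
state=s1 head=7 tape=_000000[_]__   (s1,_)→(s2,1,+1)
state=s2 head=8 tape=_0000001[_]_   (s2,_)→(s0,1,+1)
state=s0 head=9 tape=_00000011[_]   (s0,_)→(s2,1,-1)
state=s2 head=8 tape=_0000001[1]1
Cell 3 holds 0 when M halts.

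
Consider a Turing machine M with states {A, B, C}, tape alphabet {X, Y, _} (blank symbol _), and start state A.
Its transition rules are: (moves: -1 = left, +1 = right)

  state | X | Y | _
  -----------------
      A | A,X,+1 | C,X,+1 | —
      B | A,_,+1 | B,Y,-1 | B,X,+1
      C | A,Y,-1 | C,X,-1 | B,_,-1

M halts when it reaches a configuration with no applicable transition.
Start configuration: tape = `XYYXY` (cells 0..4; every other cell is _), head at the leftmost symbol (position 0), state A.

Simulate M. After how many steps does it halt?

A | [X]YYXY_   read X → write X, move +1, go to A
A | X[Y]YXY_   read Y → write X, move +1, go to C
C | XX[Y]XY_   read Y → write X, move -1, go to C
C | X[X]XXY_   read X → write Y, move -1, go to A
A | [X]YXXY_   read X → write X, move +1, go to A
A | X[Y]XXY_   read Y → write X, move +1, go to C
C | XX[X]XY_   read X → write Y, move -1, go to A
A | X[X]YXY_   read X → write X, move +1, go to A
A | XX[Y]XY_   read Y → write X, move +1, go to C
C | XXX[X]Y_   read X → write Y, move -1, go to A
A | XX[X]YY_   read X → write X, move +1, go to A
A | XXX[Y]Y_   read Y → write X, move +1, go to C
C | XXXX[Y]_   read Y → write X, move -1, go to C
C | XXX[X]X_   read X → write Y, move -1, go to A
A | XX[X]YX_   read X → write X, move +1, go to A
A | XXX[Y]X_   read Y → write X, move +1, go to C
C | XXXX[X]_   read X → write Y, move -1, go to A
A | XXX[X]Y_   read X → write X, move +1, go to A
A | XXXX[Y]_   read Y → write X, move +1, go to C
C | XXXXX[_]   read _ → write _, move -1, go to B
B | XXXX[X]_   read X → write _, move +1, go to A
A | XXXX_[_]
M halts after 21 transitions.

21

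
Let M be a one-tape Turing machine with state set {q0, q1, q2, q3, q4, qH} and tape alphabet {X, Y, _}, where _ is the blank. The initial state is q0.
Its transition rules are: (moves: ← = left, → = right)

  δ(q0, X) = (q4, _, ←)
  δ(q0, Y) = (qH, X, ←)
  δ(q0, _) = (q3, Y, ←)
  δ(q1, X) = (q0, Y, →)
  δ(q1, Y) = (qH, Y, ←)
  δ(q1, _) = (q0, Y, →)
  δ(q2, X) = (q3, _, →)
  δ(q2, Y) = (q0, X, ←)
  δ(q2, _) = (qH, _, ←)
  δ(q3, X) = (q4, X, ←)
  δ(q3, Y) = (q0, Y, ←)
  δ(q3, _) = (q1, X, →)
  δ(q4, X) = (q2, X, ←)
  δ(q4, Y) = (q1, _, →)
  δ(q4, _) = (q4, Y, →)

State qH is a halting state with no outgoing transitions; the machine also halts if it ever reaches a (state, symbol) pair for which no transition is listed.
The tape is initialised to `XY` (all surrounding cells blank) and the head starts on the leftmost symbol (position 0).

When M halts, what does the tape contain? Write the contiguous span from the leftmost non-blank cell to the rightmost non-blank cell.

XYYYY

q0 | __[X]Y__   read X → write _, move ←, go to q4
q4 | _[_]_Y__   read _ → write Y, move →, go to q4
q4 | _Y[_]Y__   read _ → write Y, move →, go to q4
q4 | _YY[Y]__   read Y → write _, move →, go to q1
q1 | _YY_[_]_   read _ → write Y, move →, go to q0
q0 | _YY_Y[_]   read _ → write Y, move ←, go to q3
q3 | _YY_[Y]Y   read Y → write Y, move ←, go to q0
q0 | _YY[_]YY   read _ → write Y, move ←, go to q3
q3 | _Y[Y]YYY   read Y → write Y, move ←, go to q0
q0 | _[Y]YYYY   read Y → write X, move ←, go to qH
qH | [_]XYYYY
The non-blank tape span at halt is XYYYY.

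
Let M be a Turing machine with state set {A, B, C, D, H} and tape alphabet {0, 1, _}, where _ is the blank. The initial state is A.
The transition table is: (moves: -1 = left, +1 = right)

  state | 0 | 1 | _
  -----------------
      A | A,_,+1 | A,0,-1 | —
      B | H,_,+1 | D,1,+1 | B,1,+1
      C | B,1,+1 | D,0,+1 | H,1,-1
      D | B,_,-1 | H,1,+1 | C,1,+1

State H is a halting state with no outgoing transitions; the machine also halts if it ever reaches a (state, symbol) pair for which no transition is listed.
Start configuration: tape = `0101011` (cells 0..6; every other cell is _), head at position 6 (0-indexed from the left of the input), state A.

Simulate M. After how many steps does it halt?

5

state=A head=6 tape=010101[1]_   (A,1)→(A,0,-1)
state=A head=5 tape=01010[1]0_   (A,1)→(A,0,-1)
state=A head=4 tape=0101[0]00_   (A,0)→(A,_,+1)
state=A head=5 tape=0101_[0]0_   (A,0)→(A,_,+1)
state=A head=6 tape=0101__[0]_   (A,0)→(A,_,+1)
state=A head=7 tape=0101___[_]
M halts after 5 transitions.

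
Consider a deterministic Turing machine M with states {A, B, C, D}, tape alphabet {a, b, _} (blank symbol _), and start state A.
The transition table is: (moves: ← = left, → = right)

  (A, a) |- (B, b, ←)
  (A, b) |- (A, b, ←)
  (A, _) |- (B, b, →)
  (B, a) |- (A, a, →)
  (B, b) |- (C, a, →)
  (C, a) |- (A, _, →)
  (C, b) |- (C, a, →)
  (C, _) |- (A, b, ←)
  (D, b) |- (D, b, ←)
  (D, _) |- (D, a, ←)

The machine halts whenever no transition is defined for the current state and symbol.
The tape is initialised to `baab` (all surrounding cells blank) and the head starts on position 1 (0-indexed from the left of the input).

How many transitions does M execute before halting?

A | _b[a]ab__   read a → write b, move ←, go to B
B | _[b]bab__   read b → write a, move →, go to C
C | _a[b]ab__   read b → write a, move →, go to C
C | _aa[a]b__   read a → write _, move →, go to A
A | _aa_[b]__   read b → write b, move ←, go to A
A | _aa[_]b__   read _ → write b, move →, go to B
B | _aab[b]__   read b → write a, move →, go to C
C | _aaba[_]_   read _ → write b, move ←, go to A
A | _aab[a]b_   read a → write b, move ←, go to B
B | _aa[b]bb_   read b → write a, move →, go to C
C | _aaa[b]b_   read b → write a, move →, go to C
C | _aaaa[b]_   read b → write a, move →, go to C
C | _aaaaa[_]   read _ → write b, move ←, go to A
A | _aaaa[a]b   read a → write b, move ←, go to B
B | _aaa[a]bb   read a → write a, move →, go to A
A | _aaaa[b]b   read b → write b, move ←, go to A
A | _aaa[a]bb   read a → write b, move ←, go to B
B | _aa[a]bbb   read a → write a, move →, go to A
A | _aaa[b]bb   read b → write b, move ←, go to A
A | _aa[a]bbb   read a → write b, move ←, go to B
B | _a[a]bbbb   read a → write a, move →, go to A
A | _aa[b]bbb   read b → write b, move ←, go to A
A | _a[a]bbbb   read a → write b, move ←, go to B
B | _[a]bbbbb   read a → write a, move →, go to A
A | _a[b]bbbb   read b → write b, move ←, go to A
A | _[a]bbbbb   read a → write b, move ←, go to B
B | [_]bbbbbb
M halts after 26 transitions.

26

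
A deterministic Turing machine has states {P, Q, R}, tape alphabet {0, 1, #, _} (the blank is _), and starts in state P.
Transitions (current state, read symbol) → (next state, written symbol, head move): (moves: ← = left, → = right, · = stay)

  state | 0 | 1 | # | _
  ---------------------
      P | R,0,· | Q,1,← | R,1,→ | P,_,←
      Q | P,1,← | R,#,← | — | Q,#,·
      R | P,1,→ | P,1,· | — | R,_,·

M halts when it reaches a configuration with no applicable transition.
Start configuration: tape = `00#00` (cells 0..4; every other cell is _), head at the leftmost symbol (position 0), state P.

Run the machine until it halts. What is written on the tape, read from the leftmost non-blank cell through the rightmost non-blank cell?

#1#1#1

P | _[0]0#00_   read 0 → write 0, move ·, go to R
R | _[0]0#00_   read 0 → write 1, move →, go to P
P | _1[0]#00_   read 0 → write 0, move ·, go to R
R | _1[0]#00_   read 0 → write 1, move →, go to P
P | _11[#]00_   read # → write 1, move →, go to R
R | _111[0]0_   read 0 → write 1, move →, go to P
P | _1111[0]_   read 0 → write 0, move ·, go to R
R | _1111[0]_   read 0 → write 1, move →, go to P
P | _11111[_]   read _ → write _, move ←, go to P
P | _1111[1]_   read 1 → write 1, move ←, go to Q
Q | _111[1]1_   read 1 → write #, move ←, go to R
R | _11[1]#1_   read 1 → write 1, move ·, go to P
P | _11[1]#1_   read 1 → write 1, move ←, go to Q
Q | _1[1]1#1_   read 1 → write #, move ←, go to R
R | _[1]#1#1_   read 1 → write 1, move ·, go to P
P | _[1]#1#1_   read 1 → write 1, move ←, go to Q
Q | [_]1#1#1_   read _ → write #, move ·, go to Q
Q | [#]1#1#1_
The non-blank tape span at halt is #1#1#1.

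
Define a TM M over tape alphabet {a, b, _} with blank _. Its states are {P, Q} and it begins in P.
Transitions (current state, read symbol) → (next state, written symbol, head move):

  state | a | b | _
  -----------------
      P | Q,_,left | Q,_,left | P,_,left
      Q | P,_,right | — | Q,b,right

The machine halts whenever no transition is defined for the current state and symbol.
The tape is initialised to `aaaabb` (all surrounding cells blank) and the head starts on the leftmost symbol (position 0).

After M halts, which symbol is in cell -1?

b

P | _[a]aaabb   read a → write _, move left, go to Q
Q | [_]_aaabb   read _ → write b, move right, go to Q
Q | b[_]aaabb   read _ → write b, move right, go to Q
Q | bb[a]aabb   read a → write _, move right, go to P
P | bb_[a]abb   read a → write _, move left, go to Q
Q | bb[_]_abb   read _ → write b, move right, go to Q
Q | bbb[_]abb   read _ → write b, move right, go to Q
Q | bbbb[a]bb   read a → write _, move right, go to P
P | bbbb_[b]b   read b → write _, move left, go to Q
Q | bbbb[_]_b   read _ → write b, move right, go to Q
Q | bbbbb[_]b   read _ → write b, move right, go to Q
Q | bbbbbb[b]
Cell -1 holds b when M halts.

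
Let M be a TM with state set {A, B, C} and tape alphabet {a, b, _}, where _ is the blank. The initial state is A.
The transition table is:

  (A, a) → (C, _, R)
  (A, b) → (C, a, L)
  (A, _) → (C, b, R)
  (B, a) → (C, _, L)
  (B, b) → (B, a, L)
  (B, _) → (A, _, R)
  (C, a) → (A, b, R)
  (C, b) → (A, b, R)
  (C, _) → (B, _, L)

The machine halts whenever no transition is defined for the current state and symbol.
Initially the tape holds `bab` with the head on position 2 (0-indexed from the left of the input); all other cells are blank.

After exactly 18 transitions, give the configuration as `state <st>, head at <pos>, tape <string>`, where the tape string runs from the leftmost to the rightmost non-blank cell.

state B, head at 4, tape bb

state=A head=2 tape=ba[b]___   (A,b)→(C,a,L)
state=C head=1 tape=b[a]a___   (C,a)→(A,b,R)
state=A head=2 tape=bb[a]___   (A,a)→(C,_,R)
state=C head=3 tape=bb_[_]__   (C,_)→(B,_,L)
state=B head=2 tape=bb[_]___   (B,_)→(A,_,R)
state=A head=3 tape=bb_[_]__   (A,_)→(C,b,R)
state=C head=4 tape=bb_b[_]_   (C,_)→(B,_,L)
state=B head=3 tape=bb_[b]__   (B,b)→(B,a,L)
state=B head=2 tape=bb[_]a__   (B,_)→(A,_,R)
state=A head=3 tape=bb_[a]__   (A,a)→(C,_,R)
state=C head=4 tape=bb__[_]_   (C,_)→(B,_,L)
state=B head=3 tape=bb_[_]__   (B,_)→(A,_,R)
state=A head=4 tape=bb__[_]_   (A,_)→(C,b,R)
state=C head=5 tape=bb__b[_]   (C,_)→(B,_,L)
state=B head=4 tape=bb__[b]_   (B,b)→(B,a,L)
state=B head=3 tape=bb_[_]a_   (B,_)→(A,_,R)
state=A head=4 tape=bb__[a]_   (A,a)→(C,_,R)
state=C head=5 tape=bb___[_]   (C,_)→(B,_,L)
state=B head=4 tape=bb__[_]_
After 18 steps: state B, head at 4, tape bb.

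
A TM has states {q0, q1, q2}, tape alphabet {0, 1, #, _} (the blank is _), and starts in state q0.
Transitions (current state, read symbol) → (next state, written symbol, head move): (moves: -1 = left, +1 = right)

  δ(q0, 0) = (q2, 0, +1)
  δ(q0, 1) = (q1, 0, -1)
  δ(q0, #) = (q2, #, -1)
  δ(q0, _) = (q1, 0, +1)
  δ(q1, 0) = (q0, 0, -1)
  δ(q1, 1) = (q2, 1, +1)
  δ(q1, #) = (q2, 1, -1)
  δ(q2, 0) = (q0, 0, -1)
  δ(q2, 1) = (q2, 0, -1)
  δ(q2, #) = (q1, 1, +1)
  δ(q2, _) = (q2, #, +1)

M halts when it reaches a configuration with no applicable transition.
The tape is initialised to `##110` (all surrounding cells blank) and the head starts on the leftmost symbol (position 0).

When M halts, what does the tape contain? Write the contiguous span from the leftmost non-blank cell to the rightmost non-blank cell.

state=q0 head=0 tape=__[#]#110   (q0,#)→(q2,#,-1)
state=q2 head=-1 tape=_[_]##110   (q2,_)→(q2,#,+1)
state=q2 head=0 tape=_#[#]#110   (q2,#)→(q1,1,+1)
state=q1 head=1 tape=_#1[#]110   (q1,#)→(q2,1,-1)
state=q2 head=0 tape=_#[1]1110   (q2,1)→(q2,0,-1)
state=q2 head=-1 tape=_[#]01110   (q2,#)→(q1,1,+1)
state=q1 head=0 tape=_1[0]1110   (q1,0)→(q0,0,-1)
state=q0 head=-1 tape=_[1]01110   (q0,1)→(q1,0,-1)
state=q1 head=-2 tape=[_]001110
The non-blank tape span at halt is 001110.

001110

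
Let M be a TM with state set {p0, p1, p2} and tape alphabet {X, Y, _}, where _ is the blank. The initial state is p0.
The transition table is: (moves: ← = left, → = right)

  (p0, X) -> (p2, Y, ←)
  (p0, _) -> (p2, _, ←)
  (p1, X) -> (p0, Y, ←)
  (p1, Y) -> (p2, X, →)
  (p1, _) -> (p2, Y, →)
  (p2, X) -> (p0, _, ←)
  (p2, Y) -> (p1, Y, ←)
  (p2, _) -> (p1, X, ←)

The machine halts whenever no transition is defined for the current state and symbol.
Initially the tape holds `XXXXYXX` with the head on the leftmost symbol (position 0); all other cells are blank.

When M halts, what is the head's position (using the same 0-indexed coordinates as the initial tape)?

p0 | __[X]XXXYXX   read X → write Y, move ←, go to p2
p2 | _[_]YXXXYXX   read _ → write X, move ←, go to p1
p1 | [_]XYXXXYXX   read _ → write Y, move →, go to p2
p2 | Y[X]YXXXYXX   read X → write _, move ←, go to p0
p0 | [Y]_YXXXYXX
At halt the head is at cell -2.

-2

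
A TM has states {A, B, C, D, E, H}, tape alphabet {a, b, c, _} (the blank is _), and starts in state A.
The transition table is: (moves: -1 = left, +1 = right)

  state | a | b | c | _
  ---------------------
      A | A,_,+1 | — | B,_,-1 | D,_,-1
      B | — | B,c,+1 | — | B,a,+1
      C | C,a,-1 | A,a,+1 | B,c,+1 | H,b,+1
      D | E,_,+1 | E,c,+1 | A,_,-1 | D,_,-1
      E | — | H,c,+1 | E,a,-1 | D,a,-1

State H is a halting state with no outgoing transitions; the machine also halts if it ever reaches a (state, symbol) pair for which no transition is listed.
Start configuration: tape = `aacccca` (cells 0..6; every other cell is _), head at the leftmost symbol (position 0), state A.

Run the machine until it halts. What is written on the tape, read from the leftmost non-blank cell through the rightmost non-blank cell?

aaccca

state=A head=0 tape=[a]acccca   (A,a)→(A,_,+1)
state=A head=1 tape=_[a]cccca   (A,a)→(A,_,+1)
state=A head=2 tape=__[c]ccca   (A,c)→(B,_,-1)
state=B head=1 tape=_[_]_ccca   (B,_)→(B,a,+1)
state=B head=2 tape=_a[_]ccca   (B,_)→(B,a,+1)
state=B head=3 tape=_aa[c]cca
The non-blank tape span at halt is aaccca.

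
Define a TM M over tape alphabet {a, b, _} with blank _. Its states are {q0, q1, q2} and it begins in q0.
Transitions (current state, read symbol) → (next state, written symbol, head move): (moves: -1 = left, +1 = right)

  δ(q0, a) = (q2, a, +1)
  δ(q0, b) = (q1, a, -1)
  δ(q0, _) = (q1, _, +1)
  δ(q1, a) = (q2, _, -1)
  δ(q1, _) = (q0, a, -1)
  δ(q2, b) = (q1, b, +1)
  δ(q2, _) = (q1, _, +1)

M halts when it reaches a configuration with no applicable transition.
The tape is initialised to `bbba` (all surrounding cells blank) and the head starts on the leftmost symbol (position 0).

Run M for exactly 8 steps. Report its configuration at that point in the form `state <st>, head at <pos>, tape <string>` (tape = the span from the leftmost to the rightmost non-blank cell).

state=q0 head=0 tape=__[b]bba   (q0,b)→(q1,a,-1)
state=q1 head=-1 tape=_[_]abba   (q1,_)→(q0,a,-1)
state=q0 head=-2 tape=[_]aabba   (q0,_)→(q1,_,+1)
state=q1 head=-1 tape=_[a]abba   (q1,a)→(q2,_,-1)
state=q2 head=-2 tape=[_]_abba   (q2,_)→(q1,_,+1)
state=q1 head=-1 tape=_[_]abba   (q1,_)→(q0,a,-1)
state=q0 head=-2 tape=[_]aabba   (q0,_)→(q1,_,+1)
state=q1 head=-1 tape=_[a]abba   (q1,a)→(q2,_,-1)
state=q2 head=-2 tape=[_]_abba
After 8 steps: state q2, head at -2, tape abba.

state q2, head at -2, tape abba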